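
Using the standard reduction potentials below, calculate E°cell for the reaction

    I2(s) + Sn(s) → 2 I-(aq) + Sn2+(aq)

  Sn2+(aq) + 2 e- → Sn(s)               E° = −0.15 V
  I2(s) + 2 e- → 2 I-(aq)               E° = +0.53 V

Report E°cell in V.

+0.68 V

In the reaction as written, I2(s) is reduced (cathode) and Sn2+(aq) is produced by oxidation at the anode.
E°cell = E°(cathode) − E°(anode) = +0.53 − (−0.15) = +0.68 V.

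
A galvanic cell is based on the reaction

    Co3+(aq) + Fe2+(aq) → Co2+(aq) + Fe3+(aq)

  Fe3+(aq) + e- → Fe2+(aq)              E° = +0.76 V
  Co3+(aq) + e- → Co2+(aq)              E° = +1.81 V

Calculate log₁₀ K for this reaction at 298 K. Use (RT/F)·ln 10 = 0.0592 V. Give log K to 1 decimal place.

log K = 17.7

The Co³⁺/Co²⁺ couple is reduced (cathode); E°cell = +1.81 − (+0.76) = +1.05 V with n = 1.
At equilibrium E = 0, so log K = nE°cell / 0.0592 = (1)(+1.05) / 0.0592 = 17.7.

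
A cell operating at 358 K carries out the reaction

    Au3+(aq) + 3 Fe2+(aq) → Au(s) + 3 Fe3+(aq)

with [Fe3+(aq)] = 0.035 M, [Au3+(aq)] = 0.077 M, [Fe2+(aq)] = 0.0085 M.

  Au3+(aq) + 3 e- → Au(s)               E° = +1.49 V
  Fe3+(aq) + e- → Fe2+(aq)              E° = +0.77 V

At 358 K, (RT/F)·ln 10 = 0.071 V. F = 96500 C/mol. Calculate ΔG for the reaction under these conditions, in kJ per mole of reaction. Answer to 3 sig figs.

−188 kJ/mol

The standard cell potential is +1.49 − (+0.77) = +0.72 V, with n = 3 electrons in the balanced equation.
Q = [Fe3+(aq)]^3 / ([Au3+(aq)]·[Fe2+(aq)]^3) = 907, so log Q = 2.957 and E = +0.72 − (0.071/3)(2.957) = +0.6500 V.
Then ΔG = −nFE = −3 × 96500 × +0.6500 J/mol = −188 kJ/mol.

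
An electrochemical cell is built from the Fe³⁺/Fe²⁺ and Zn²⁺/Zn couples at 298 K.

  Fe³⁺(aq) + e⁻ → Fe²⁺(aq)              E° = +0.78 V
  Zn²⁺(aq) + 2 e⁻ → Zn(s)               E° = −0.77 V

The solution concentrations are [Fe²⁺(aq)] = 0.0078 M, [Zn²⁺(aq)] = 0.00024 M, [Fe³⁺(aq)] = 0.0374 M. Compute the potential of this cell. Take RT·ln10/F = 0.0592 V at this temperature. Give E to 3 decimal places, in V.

+1.697 V

The Fe³⁺/Fe²⁺ couple has the more positive E°, so it is the cathode; Zn²⁺/Zn is the anode.
E°cell = +0.78 − (−0.77) = +1.55 V, with n = 2 electrons transferred.
For the overall reaction 2 Fe³⁺(aq) + Zn(s) → 2 Fe²⁺(aq) + Zn²⁺(aq), Q = ([Fe²⁺(aq)]^2·[Zn²⁺(aq)]) / [Fe³⁺(aq)]^2 = 1.04×10^−5, giving log Q = −4.981.
By the Nernst equation, E = +1.55 − (0.0592/2)·(−4.981) = +1.697 V.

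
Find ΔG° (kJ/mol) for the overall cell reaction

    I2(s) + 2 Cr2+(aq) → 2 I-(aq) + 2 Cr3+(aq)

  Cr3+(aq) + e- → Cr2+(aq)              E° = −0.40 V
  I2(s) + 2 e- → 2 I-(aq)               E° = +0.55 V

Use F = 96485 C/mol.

−183 kJ/mol

In the reaction as written I2(s) is reduced, so the I₂/I⁻ couple is the cathode and Cr³⁺/Cr²⁺ is the anode.
E°cell = +0.55 − (−0.40) = +0.95 V; balancing electrons gives n = 2.
ΔG° = −nFE°cell = −(2)(96485)(+0.95) J/mol = −183 kJ/mol.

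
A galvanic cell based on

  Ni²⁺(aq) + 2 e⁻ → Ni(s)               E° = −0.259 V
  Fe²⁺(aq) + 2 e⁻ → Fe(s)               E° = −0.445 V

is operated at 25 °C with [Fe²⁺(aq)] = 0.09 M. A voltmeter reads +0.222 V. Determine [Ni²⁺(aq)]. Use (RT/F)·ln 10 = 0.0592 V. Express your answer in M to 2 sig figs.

1.5 M

Ni²⁺/Ni is the cathode (higher E°); E°cell = −0.259 − (−0.445) = +0.186 V with n = 2.
From the Nernst equation, log Q = n(E° − E)/0.0592 = 2·(+0.186 − (+0.222))/0.0592 = −1.216.
For Ni²⁺(aq) + Fe(s) → Ni(s) + Fe²⁺(aq), the reaction quotient is Q = [Fe²⁺(aq)] / [Ni²⁺(aq)].
Substituting the known concentrations and solving, log [Ni²⁺(aq)] = 0.170 and [Ni²⁺(aq)] = 1.5 M.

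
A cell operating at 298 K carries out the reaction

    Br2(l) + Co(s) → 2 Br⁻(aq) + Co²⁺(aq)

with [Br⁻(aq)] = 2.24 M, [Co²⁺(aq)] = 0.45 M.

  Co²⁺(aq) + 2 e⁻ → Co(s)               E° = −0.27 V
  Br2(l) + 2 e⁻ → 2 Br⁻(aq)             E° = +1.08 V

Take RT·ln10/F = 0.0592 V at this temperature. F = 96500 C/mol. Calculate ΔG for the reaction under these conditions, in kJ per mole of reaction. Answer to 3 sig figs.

−259 kJ/mol

E°cell = +1.08 − (−0.27) = +1.35 V; the balanced reaction transfers n = 2 electrons.
Q = [Br⁻(aq)]^2·[Co²⁺(aq)] = 2.26, so log Q = 0.354 and E = +1.35 − (0.0592/2)(0.354) = +1.3395 V.
ΔG = −nFE = −(2)(96500)(+1.3395) J/mol = −259 kJ/mol.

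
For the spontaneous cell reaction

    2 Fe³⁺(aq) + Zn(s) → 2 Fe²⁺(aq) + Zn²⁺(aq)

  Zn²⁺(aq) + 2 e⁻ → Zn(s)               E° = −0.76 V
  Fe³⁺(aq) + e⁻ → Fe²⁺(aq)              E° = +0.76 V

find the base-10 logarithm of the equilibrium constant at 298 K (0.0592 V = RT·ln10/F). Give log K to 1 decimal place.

log K = 51.4

The Fe³⁺/Fe²⁺ couple is reduced (cathode); E°cell = +0.76 − (−0.76) = +1.52 V with n = 2.
At equilibrium E = 0, so log K = nE°cell / 0.0592 = (2)(+1.52) / 0.0592 = 51.4.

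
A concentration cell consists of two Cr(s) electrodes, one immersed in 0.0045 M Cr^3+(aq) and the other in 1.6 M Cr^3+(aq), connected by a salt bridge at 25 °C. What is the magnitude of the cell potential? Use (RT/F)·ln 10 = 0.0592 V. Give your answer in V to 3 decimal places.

0.050 V

For a concentration cell E°cell = 0, since both electrodes use the same couple.
The compartment with the higher Cr^3+(aq) concentration (1.6 M) acts as the cathode; ions are reduced there and produced at the dilute (0.0045 M) anode.
With n = 3, Ecell = −(0.0592/3)·log([dilute]/[conc]) = −(0.0592/3)·log(0.0045/1.6) = +0.050 V.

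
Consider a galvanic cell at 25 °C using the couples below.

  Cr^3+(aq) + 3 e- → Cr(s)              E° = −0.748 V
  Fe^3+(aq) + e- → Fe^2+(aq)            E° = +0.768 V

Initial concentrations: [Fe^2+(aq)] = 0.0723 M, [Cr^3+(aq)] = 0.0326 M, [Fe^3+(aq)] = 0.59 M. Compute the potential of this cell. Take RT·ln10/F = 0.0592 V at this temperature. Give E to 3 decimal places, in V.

Fe³⁺/Fe²⁺ is reduced (cathode, E° = +0.768 V) and Cr³⁺/Cr is oxidized (anode).
E°cell = E°cat − E°an = +0.768 − (−0.748) = +1.516 V; n = 3.
Balancing gives 3 Fe^3+(aq) + Cr(s) → 3 Fe^2+(aq) + Cr^3+(aq); hence Q = ([Fe^2+(aq)]^3·[Cr^3+(aq)]) / [Fe^3+(aq)]^3 = 6×10^−5 (log Q = −4.222).
E = E° − (0.0592/n)·log Q = +1.516 − (0.0592/3)(−4.222) = +1.599 V.

+1.599 V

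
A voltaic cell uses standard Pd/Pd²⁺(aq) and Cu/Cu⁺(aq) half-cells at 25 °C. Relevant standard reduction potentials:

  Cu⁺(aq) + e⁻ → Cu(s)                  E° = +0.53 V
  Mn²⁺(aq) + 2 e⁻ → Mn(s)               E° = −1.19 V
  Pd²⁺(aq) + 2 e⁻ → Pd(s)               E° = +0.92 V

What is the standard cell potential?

Of the two couples in this cell, the one with the more positive reduction potential is reduced at the cathode: here that is Pd²⁺/Pd (+0.92 V); Cu⁺/Cu (+0.53 V) is the anode.
E°cell = E°(cathode) − E°(anode) = +0.92 − (+0.53) = +0.39 V.

+0.39 V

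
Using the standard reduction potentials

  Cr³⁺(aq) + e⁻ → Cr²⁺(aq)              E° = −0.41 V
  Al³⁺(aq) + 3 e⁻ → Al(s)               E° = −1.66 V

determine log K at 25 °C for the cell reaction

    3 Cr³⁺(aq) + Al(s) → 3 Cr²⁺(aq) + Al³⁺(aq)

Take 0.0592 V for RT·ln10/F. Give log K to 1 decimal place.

The Cr³⁺/Cr²⁺ couple is reduced (cathode); E°cell = −0.41 − (−1.66) = +1.25 V with n = 3.
At equilibrium E = 0, so log K = nE°cell / 0.0592 = (3)(+1.25) / 0.0592 = 63.3.

log K = 63.3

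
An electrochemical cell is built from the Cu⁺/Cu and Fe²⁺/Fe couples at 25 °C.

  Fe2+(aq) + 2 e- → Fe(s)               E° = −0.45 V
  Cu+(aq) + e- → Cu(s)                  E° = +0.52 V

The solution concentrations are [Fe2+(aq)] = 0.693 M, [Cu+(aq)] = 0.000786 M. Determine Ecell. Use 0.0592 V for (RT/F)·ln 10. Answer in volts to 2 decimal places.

Cu⁺/Cu is reduced (cathode, E° = +0.52 V) and Fe²⁺/Fe is oxidized (anode).
The standard potential is +0.52 − (−0.45) = +0.97 V and the balanced reaction transfers n = 2 electrons.
The balanced reaction is 2 Cu+(aq) + Fe(s) → 2 Cu(s) + Fe2+(aq), so Q = [Fe2+(aq)] / [Cu+(aq)]^2 = 1.12×10^6 and log Q = 6.050.
By the Nernst equation, E = +0.97 − (0.0592/2)·(6.050) = +0.79 V.

+0.79 V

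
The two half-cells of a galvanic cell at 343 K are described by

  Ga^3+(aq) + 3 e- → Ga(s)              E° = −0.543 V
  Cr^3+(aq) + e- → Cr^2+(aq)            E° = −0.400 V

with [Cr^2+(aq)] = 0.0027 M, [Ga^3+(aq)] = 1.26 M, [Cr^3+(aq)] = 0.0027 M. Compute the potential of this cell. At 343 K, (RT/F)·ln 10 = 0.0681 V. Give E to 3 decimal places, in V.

Cr³⁺/Cr²⁺ is reduced (cathode, E° = −0.400 V) and Ga³⁺/Ga is oxidized (anode).
E°cell = E°cat − E°an = −0.400 − (−0.543) = +0.143 V; n = 3.
Balancing gives 3 Cr^3+(aq) + Ga(s) → 3 Cr^2+(aq) + Ga^3+(aq); hence Q = ([Cr^2+(aq)]^3·[Ga^3+(aq)]) / [Cr^3+(aq)]^3 = 1.26 (log Q = 0.100).
By the Nernst equation, E = +0.143 − (0.0681/3)·(0.100) = +0.141 V.

+0.141 V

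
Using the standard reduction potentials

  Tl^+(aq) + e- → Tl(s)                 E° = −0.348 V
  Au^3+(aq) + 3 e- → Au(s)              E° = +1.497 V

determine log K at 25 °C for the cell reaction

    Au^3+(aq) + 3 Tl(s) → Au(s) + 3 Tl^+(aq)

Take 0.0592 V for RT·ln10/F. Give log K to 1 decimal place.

log K = 93.5

The Au³⁺/Au couple is reduced (cathode); E°cell = +1.497 − (−0.348) = +1.845 V with n = 3.
At equilibrium E = 0, so log K = nE°cell / 0.0592 = (3)(+1.845) / 0.0592 = 93.5.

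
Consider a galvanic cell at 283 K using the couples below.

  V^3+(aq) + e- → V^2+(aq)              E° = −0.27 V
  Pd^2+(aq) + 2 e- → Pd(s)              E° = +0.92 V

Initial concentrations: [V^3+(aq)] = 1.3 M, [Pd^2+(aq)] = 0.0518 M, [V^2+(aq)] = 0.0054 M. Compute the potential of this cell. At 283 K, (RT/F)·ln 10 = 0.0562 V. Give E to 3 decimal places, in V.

Since E°(Pd²⁺/Pd) > E°(V³⁺/V²⁺), Pd²⁺/Pd serves as the cathode.
E°cell = +0.92 − (−0.27) = +1.19 V, with n = 2 electrons transferred.
For the overall reaction Pd^2+(aq) + 2 V^2+(aq) → Pd(s) + 2 V^3+(aq), Q = [V^3+(aq)]^2 / ([Pd^2+(aq)]·[V^2+(aq)]^2) = 1.12×10^6, giving log Q = 6.049.
E = E° − (0.0562/n)·log Q = +1.19 − (0.0562/2)(6.049) = +1.020 V.

+1.020 V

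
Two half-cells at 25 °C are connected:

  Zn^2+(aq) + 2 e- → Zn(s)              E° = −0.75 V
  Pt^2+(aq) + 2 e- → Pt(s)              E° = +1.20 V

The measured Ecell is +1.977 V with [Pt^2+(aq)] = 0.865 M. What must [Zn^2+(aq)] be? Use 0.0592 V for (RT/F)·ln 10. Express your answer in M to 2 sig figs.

Pt²⁺/Pt is the cathode (higher E°); E°cell = +1.20 − (−0.75) = +1.95 V with n = 2.
From the Nernst equation, log Q = n(E° − E)/0.0592 = 2·(+1.95 − (+1.977))/0.0592 = −0.912.
Balancing electrons gives Pt^2+(aq) + Zn(s) → Pt(s) + Zn^2+(aq); thus Q = [Zn^2+(aq)] / [Pt^2+(aq)].
Substituting the known concentrations and solving, log [Zn^2+(aq)] = −0.975 and [Zn^2+(aq)] = 0.11 M.

0.11 M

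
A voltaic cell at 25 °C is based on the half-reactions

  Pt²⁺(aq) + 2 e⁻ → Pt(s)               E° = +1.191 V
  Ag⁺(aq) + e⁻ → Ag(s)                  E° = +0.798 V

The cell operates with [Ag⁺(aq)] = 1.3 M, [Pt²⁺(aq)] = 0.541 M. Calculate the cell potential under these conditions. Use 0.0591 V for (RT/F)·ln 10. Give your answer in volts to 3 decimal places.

Pt²⁺/Pt is reduced (cathode, E° = +1.191 V) and Ag⁺/Ag is oxidized (anode).
E°cell = +1.191 − (+0.798) = +0.393 V, with n = 2 electrons transferred.
For the overall reaction Pt²⁺(aq) + 2 Ag(s) → Pt(s) + 2 Ag⁺(aq), Q = [Ag⁺(aq)]^2 / [Pt²⁺(aq)] = 3.12, giving log Q = 0.495.
Applying E = E° − (RT ln10/nF)·log Q gives +0.393 − (0.0591/2)(0.495) = +0.378 V.

+0.378 V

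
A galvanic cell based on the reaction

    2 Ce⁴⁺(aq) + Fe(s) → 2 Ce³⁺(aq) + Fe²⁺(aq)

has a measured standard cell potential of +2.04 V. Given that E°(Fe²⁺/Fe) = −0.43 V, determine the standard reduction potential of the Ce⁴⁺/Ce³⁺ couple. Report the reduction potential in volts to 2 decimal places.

In the reaction as written the Ce⁴⁺/Ce³⁺ couple is reduced (cathode) and Fe²⁺/Fe is oxidized (anode), so E°cell = E°(Ce⁴⁺/Ce³⁺) − E°(Fe²⁺/Fe).
E°(Ce⁴⁺/Ce³⁺) = E°cell + E°(anode) = +2.04 + (−0.43) = +1.61 V.

+1.61 V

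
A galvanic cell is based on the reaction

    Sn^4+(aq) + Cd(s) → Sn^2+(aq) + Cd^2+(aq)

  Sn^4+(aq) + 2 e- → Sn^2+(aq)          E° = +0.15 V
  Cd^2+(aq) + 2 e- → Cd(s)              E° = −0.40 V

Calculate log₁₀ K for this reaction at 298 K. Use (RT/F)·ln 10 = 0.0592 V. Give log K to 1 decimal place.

The Sn⁴⁺/Sn²⁺ couple is reduced (cathode); E°cell = +0.15 − (−0.40) = +0.55 V with n = 2.
At equilibrium E = 0, so log K = nE°cell / 0.0592 = (2)(+0.55) / 0.0592 = 18.6.

log K = 18.6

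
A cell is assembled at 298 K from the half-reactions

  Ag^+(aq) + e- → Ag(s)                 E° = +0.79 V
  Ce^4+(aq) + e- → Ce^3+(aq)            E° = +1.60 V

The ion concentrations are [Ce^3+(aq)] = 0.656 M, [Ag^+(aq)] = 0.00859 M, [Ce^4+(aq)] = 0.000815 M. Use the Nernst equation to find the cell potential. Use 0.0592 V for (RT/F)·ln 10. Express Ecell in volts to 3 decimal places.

The Ce⁴⁺/Ce³⁺ couple has the more positive E°, so it is the cathode; Ag⁺/Ag is the anode.
The standard potential is +1.60 − (+0.79) = +0.81 V and the balanced reaction transfers n = 1 electron.
For the overall reaction Ce^4+(aq) + Ag(s) → Ce^3+(aq) + Ag^+(aq), Q = ([Ce^3+(aq)]·[Ag^+(aq)]) / [Ce^4+(aq)] = 6.91, giving log Q = 0.840.
E = E° − (0.0592/n)·log Q = +0.81 − (0.0592/1)(0.840) = +0.760 V.

+0.760 V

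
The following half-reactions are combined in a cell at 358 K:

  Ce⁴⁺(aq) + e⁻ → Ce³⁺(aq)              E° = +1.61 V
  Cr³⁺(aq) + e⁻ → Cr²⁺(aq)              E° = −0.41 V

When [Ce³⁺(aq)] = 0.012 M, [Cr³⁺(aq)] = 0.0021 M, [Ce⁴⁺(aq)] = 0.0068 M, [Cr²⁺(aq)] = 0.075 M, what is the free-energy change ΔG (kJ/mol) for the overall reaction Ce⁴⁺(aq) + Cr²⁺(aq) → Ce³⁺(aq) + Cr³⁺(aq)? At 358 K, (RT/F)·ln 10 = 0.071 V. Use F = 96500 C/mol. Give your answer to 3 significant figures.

−204 kJ/mol

The standard cell potential is +1.61 − (−0.41) = +2.02 V, with n = 1 electron in the balanced equation.
Q = ([Ce³⁺(aq)]·[Cr³⁺(aq)]) / ([Ce⁴⁺(aq)]·[Cr²⁺(aq)]) = 0.0494, so log Q = −1.306 and E = +2.02 − (0.071/1)(−1.306) = +2.1127 V.
Then ΔG = −nFE = −1 × 96500 × +2.1127 J/mol = −204 kJ/mol.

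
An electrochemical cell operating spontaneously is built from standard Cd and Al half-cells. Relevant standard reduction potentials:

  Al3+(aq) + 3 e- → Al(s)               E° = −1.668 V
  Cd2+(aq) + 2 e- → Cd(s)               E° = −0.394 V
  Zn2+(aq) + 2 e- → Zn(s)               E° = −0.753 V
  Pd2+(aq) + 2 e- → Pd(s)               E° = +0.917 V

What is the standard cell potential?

+1.274 V

Of the two couples in this cell, the one with the more positive reduction potential is reduced at the cathode: here that is Cd²⁺/Cd (−0.394 V); Al³⁺/Al (−1.668 V) is the anode.
E°cell = E°(cathode) − E°(anode) = −0.394 − (−1.668) = +1.274 V.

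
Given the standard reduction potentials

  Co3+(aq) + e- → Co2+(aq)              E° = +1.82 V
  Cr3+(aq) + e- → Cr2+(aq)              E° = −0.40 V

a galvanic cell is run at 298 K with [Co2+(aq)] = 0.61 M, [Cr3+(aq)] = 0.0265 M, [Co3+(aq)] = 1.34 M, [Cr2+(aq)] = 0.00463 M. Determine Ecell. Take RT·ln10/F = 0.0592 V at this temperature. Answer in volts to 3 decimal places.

Since E°(Co³⁺/Co²⁺) > E°(Cr³⁺/Cr²⁺), Co³⁺/Co²⁺ serves as the cathode.
E°cell = +1.82 − (−0.40) = +2.22 V, with n = 1 electron transferred.
The balanced reaction is Co3+(aq) + Cr2+(aq) → Co2+(aq) + Cr3+(aq), so Q = ([Co2+(aq)]·[Cr3+(aq)]) / ([Co3+(aq)]·[Cr2+(aq)]) = 2.61 and log Q = 0.416.
By the Nernst equation, E = +2.22 − (0.0592/1)·(0.416) = +2.195 V.

+2.195 V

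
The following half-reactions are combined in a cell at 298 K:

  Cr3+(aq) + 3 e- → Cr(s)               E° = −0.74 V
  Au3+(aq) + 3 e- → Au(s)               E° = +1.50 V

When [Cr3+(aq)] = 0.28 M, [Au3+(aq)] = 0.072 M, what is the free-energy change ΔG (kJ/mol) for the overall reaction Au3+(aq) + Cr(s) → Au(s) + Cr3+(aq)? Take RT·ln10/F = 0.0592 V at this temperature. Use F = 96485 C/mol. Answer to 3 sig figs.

The standard cell potential is +1.50 − (−0.74) = +2.24 V, with n = 3 electrons in the balanced equation.
Q = [Cr3+(aq)] / [Au3+(aq)] = 3.89, so log Q = 0.590 and E = +2.24 − (0.0592/3)(0.590) = +2.2284 V.
Finally ΔG = −nFE = −(3)(96485 C/mol)(+2.2284 V) = −645 kJ/mol.

−645 kJ/mol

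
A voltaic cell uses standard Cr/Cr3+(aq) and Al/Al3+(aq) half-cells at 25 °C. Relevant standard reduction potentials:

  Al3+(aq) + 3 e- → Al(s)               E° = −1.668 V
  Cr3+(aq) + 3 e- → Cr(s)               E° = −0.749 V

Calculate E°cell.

Of the two couples in this cell, the one with the more positive reduction potential is reduced at the cathode: here that is Cr³⁺/Cr (−0.749 V); Al³⁺/Al (−1.668 V) is the anode.
E°cell = E°(cathode) − E°(anode) = −0.749 − (−1.668) = +0.919 V.

+0.919 V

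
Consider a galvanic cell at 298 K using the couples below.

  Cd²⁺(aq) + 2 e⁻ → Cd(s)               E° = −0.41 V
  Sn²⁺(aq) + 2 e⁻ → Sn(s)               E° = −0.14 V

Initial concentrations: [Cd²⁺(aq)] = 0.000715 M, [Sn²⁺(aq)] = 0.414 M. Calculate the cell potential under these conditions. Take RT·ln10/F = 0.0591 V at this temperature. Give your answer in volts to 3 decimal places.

Sn²⁺/Sn is reduced (cathode, E° = −0.14 V) and Cd²⁺/Cd is oxidized (anode).
E°cell = E°cat − E°an = −0.14 − (−0.41) = +0.27 V; n = 2.
For the overall reaction Sn²⁺(aq) + Cd(s) → Sn(s) + Cd²⁺(aq), Q = [Cd²⁺(aq)] / [Sn²⁺(aq)] = 0.00173, giving log Q = −2.763.
By the Nernst equation, E = +0.27 − (0.0591/2)·(−2.763) = +0.352 V.

+0.352 V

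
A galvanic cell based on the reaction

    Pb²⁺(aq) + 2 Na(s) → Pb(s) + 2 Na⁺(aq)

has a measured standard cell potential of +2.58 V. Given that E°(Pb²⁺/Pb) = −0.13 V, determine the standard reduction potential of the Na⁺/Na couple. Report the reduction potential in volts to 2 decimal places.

In the reaction as written the Pb²⁺/Pb couple is reduced (cathode) and Na⁺/Na is oxidized (anode), so E°cell = E°(Pb²⁺/Pb) − E°(Na⁺/Na).
E°(Na⁺/Na) = E°(cathode) − E°cell = −0.13 − (+2.58) = −2.71 V.

−2.71 V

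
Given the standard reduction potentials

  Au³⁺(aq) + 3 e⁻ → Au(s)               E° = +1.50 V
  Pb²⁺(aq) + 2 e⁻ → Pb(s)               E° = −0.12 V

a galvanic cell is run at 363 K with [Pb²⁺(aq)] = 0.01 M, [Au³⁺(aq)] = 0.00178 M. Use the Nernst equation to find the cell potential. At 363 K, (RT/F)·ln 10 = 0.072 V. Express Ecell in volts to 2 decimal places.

Au³⁺/Au is reduced (cathode, E° = +1.50 V) and Pb²⁺/Pb is oxidized (anode).
The standard potential is +1.50 − (−0.12) = +1.62 V and the balanced reaction transfers n = 6 electrons.
The balanced reaction is 2 Au³⁺(aq) + 3 Pb(s) → 2 Au(s) + 3 Pb²⁺(aq), so Q = [Pb²⁺(aq)]^3 / [Au³⁺(aq)]^2 = 0.316 and log Q = −0.501.
By the Nernst equation, E = +1.62 − (0.072/6)·(−0.501) = +1.63 V.

+1.63 V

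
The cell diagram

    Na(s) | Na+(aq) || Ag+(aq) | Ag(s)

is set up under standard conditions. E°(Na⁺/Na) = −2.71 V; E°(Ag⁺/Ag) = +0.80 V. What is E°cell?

+3.51 V

By convention the left-hand electrode in cell notation is the anode (oxidation) and the right-hand electrode is the cathode (reduction).
E°cell = E°(right) − E°(left) = +0.80 − (−2.71) = +3.51 V.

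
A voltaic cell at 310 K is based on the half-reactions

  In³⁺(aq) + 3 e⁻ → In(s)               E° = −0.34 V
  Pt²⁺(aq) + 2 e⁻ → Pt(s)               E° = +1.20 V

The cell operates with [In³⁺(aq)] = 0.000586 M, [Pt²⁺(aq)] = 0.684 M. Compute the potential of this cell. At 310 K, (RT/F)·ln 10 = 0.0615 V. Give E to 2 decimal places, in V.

The Pt²⁺/Pt couple has the more positive E°, so it is the cathode; In³⁺/In is the anode.
The standard potential is +1.20 − (−0.34) = +1.54 V and the balanced reaction transfers n = 6 electrons.
The balanced reaction is 3 Pt²⁺(aq) + 2 In(s) → 3 Pt(s) + 2 In³⁺(aq), so Q = [In³⁺(aq)]^2 / [Pt²⁺(aq)]^3 = 1.07×10^−6 and log Q = −5.969.
Applying E = E° − (RT ln10/nF)·log Q gives +1.54 − (0.0615/6)(−5.969) = +1.60 V.

+1.60 V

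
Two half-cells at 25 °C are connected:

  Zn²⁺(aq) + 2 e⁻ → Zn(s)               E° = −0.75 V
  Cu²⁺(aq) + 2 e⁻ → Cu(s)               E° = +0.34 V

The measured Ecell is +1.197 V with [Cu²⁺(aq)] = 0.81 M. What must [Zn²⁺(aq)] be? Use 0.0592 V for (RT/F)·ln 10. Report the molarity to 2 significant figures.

0.00020 M

The Cu²⁺/Cu couple has the larger reduction potential, so it is the cathode: E°cell = +0.34 − (−0.75) = +1.09 V and n = 2.
Since E = E° − (0.0592/n)·log Q, log Q = n(E° − E)/0.0592 = −3.615.
The balanced reaction is Cu²⁺(aq) + Zn(s) → Cu(s) + Zn²⁺(aq), so Q = [Zn²⁺(aq)] / [Cu²⁺(aq)].
Substituting the known concentrations and solving, log [Zn²⁺(aq)] = −3.707 and [Zn²⁺(aq)] = 0.00020 M.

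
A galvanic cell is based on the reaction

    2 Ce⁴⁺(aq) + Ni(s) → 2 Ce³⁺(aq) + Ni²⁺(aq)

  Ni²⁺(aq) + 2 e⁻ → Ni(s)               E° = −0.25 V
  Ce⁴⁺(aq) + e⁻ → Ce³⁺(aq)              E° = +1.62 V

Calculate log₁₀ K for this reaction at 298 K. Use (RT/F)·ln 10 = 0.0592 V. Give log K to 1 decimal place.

log K = 63.2

The Ce⁴⁺/Ce³⁺ couple is reduced (cathode); E°cell = +1.62 − (−0.25) = +1.87 V with n = 2.
At equilibrium E = 0, so log K = nE°cell / 0.0592 = (2)(+1.87) / 0.0592 = 63.2.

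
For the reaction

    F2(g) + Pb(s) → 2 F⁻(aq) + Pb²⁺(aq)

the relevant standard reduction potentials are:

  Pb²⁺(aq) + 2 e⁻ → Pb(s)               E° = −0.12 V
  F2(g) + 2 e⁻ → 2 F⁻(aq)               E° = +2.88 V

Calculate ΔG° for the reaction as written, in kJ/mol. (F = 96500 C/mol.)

In the reaction as written F2(g) is reduced, so the F₂/F⁻ couple is the cathode and Pb²⁺/Pb is the anode.
E°cell = +2.88 − (−0.12) = +3.00 V; balancing electrons gives n = 2.
ΔG° = −nFE°cell = −(2)(96500)(+3.00) J/mol = −579 kJ/mol.

−579 kJ/mol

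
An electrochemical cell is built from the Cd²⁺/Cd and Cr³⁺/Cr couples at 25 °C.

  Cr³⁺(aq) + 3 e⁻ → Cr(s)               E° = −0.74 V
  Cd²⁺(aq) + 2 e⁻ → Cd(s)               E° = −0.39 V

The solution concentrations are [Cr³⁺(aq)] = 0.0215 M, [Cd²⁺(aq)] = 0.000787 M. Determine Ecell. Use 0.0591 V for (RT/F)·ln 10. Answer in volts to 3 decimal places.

+0.291 V

Cd²⁺/Cd is reduced (cathode, E° = −0.39 V) and Cr³⁺/Cr is oxidized (anode).
E°cell = −0.39 − (−0.74) = +0.35 V, with n = 6 electrons transferred.
The balanced reaction is 3 Cd²⁺(aq) + 2 Cr(s) → 3 Cd(s) + 2 Cr³⁺(aq), so Q = [Cr³⁺(aq)]^2 / [Cd²⁺(aq)]^3 = 9.48×10^5 and log Q = 5.977.
By the Nernst equation, E = +0.35 − (0.0591/6)·(5.977) = +0.291 V.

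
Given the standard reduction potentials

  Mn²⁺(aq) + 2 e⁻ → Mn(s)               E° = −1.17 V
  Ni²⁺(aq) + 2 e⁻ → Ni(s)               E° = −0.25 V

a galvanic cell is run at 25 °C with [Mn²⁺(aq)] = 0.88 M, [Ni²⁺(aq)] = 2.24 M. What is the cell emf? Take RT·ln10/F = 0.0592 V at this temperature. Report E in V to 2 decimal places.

Ni²⁺/Ni is reduced (cathode, E° = −0.25 V) and Mn²⁺/Mn is oxidized (anode).
The standard potential is −0.25 − (−1.17) = +0.92 V and the balanced reaction transfers n = 2 electrons.
For the overall reaction Ni²⁺(aq) + Mn(s) → Ni(s) + Mn²⁺(aq), Q = [Mn²⁺(aq)] / [Ni²⁺(aq)] = 0.393, giving log Q = −0.406.
By the Nernst equation, E = +0.92 − (0.0592/2)·(−0.406) = +0.93 V.

+0.93 V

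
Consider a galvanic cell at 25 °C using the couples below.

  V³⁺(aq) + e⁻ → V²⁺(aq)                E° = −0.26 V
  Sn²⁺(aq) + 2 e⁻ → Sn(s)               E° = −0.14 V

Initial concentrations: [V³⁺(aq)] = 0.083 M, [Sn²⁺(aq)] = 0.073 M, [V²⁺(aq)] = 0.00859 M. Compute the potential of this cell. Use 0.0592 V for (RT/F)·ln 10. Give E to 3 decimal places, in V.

Sn²⁺/Sn is reduced (cathode, E° = −0.14 V) and V³⁺/V²⁺ is oxidized (anode).
The standard potential is −0.14 − (−0.26) = +0.12 V and the balanced reaction transfers n = 2 electrons.
The balanced reaction is Sn²⁺(aq) + 2 V²⁺(aq) → Sn(s) + 2 V³⁺(aq), so Q = [V³⁺(aq)]^2 / ([Sn²⁺(aq)]·[V²⁺(aq)]^2) = 1.28×10^3 and log Q = 3.107.
E = E° − (0.0592/n)·log Q = +0.12 − (0.0592/2)(3.107) = +0.028 V.

+0.028 V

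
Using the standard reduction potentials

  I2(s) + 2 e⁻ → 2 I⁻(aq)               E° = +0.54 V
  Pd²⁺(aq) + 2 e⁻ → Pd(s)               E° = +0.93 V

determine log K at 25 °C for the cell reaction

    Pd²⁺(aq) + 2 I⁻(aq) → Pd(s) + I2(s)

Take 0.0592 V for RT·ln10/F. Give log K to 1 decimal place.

The Pd²⁺/Pd couple is reduced (cathode); E°cell = +0.93 − (+0.54) = +0.39 V with n = 2.
At equilibrium E = 0, so log K = nE°cell / 0.0592 = (2)(+0.39) / 0.0592 = 13.2.

log K = 13.2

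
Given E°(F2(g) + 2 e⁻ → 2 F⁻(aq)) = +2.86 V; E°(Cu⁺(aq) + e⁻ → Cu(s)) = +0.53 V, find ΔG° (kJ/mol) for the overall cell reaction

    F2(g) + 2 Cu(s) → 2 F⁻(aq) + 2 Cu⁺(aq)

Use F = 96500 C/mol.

−450 kJ/mol

In the reaction as written F2(g) is reduced, so the F₂/F⁻ couple is the cathode and Cu⁺/Cu is the anode.
E°cell = +2.86 − (+0.53) = +2.33 V; balancing electrons gives n = 2.
ΔG° = −nFE°cell = −(2)(96500)(+2.33) J/mol = −450 kJ/mol.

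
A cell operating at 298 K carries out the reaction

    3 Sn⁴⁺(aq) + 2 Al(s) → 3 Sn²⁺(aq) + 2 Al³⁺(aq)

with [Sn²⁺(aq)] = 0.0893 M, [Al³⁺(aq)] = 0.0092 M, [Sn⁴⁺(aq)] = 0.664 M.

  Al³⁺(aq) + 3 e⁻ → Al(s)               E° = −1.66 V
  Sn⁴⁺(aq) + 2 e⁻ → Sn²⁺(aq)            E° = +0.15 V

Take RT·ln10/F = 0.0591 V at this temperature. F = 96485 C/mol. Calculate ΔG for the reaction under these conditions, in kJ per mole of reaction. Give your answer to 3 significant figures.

The standard cell potential is +0.15 − (−1.66) = +1.81 V, with n = 6 electrons in the balanced equation.
Q = ([Sn²⁺(aq)]^3·[Al³⁺(aq)]^2) / [Sn⁴⁺(aq)]^3 = 2.06×10^−7, so log Q = −6.686 and E = +1.81 − (0.0591/6)(−6.686) = +1.8759 V.
Finally ΔG = −nFE = −(6)(96485 C/mol)(+1.8759 V) = −1090 kJ/mol.

−1090 kJ/mol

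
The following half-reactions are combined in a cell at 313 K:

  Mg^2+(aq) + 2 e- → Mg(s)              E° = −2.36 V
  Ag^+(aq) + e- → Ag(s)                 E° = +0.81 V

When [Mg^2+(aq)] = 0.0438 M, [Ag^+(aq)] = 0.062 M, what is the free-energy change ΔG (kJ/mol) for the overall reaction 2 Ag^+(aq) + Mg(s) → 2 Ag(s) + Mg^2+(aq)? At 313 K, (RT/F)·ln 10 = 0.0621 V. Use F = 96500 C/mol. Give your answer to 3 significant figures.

With Ag⁺/Ag reduced at the cathode, E°cell = +0.81 − (−2.36) = +3.17 V and n = 2.
Q = [Mg^2+(aq)] / [Ag^+(aq)]^2 = 11.4, so log Q = 1.057 and E = +3.17 − (0.0621/2)(1.057) = +3.1372 V.
Then ΔG = −nFE = −2 × 96500 × +3.1372 J/mol = −605 kJ/mol.

−605 kJ/mol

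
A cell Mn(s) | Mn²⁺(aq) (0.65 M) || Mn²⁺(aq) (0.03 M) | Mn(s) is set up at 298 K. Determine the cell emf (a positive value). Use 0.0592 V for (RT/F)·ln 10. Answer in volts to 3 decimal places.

For a concentration cell E°cell = 0, since both electrodes use the same couple.
The compartment with the higher Mn²⁺(aq) concentration (0.65 M) acts as the cathode; ions are reduced there and produced at the dilute (0.03 M) anode.
With n = 2, Ecell = −(0.0592/2)·log([dilute]/[conc]) = −(0.0592/2)·log(0.03/0.65) = +0.040 V.

0.040 V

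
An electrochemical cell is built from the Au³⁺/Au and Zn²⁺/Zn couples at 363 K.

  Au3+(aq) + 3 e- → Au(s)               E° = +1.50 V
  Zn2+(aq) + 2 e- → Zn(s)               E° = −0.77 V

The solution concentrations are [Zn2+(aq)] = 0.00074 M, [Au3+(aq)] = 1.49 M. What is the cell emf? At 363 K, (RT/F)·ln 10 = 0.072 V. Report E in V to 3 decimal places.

The Au³⁺/Au couple has the more positive E°, so it is the cathode; Zn²⁺/Zn is the anode.
The standard potential is +1.50 − (−0.77) = +2.27 V and the balanced reaction transfers n = 6 electrons.
For the overall reaction 2 Au3+(aq) + 3 Zn(s) → 2 Au(s) + 3 Zn2+(aq), Q = [Zn2+(aq)]^3 / [Au3+(aq)]^2 = 1.83×10^−10, giving log Q = −9.739.
E = E° − (0.072/n)·log Q = +2.27 − (0.072/6)(−9.739) = +2.387 V.

+2.387 V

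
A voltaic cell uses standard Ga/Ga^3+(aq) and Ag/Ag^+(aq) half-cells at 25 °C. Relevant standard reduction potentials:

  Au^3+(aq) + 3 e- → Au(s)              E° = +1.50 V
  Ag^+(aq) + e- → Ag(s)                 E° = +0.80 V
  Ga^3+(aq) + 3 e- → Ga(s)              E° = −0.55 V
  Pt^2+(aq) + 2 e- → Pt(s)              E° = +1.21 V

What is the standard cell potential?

The Ag⁺/Ag couple has the higher E°, so Ag ion is reduced (cathode) and Ga is oxidized (anode).
E°cell = E°(cathode) − E°(anode) = +0.80 − (−0.55) = +1.35 V.

+1.35 V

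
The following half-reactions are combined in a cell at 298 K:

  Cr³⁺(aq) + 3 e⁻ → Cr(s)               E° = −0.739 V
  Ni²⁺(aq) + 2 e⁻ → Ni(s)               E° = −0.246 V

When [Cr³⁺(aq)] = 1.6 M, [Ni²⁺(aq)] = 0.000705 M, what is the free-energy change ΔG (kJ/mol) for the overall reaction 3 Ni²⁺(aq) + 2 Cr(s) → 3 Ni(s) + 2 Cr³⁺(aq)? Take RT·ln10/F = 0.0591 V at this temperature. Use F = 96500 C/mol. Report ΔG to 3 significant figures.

−229 kJ/mol

With Ni²⁺/Ni reduced at the cathode, E°cell = −0.246 − (−0.739) = +0.493 V and n = 6.
Here Q = [Cr³⁺(aq)]^2 / [Ni²⁺(aq)]^3 = 7.31×10^9 (log Q = 9.864), giving E = +0.493 − (0.0591/6)·(9.864) = +0.3958 V.
ΔG = −nFE = −(6)(96500)(+0.3958) J/mol = −229 kJ/mol.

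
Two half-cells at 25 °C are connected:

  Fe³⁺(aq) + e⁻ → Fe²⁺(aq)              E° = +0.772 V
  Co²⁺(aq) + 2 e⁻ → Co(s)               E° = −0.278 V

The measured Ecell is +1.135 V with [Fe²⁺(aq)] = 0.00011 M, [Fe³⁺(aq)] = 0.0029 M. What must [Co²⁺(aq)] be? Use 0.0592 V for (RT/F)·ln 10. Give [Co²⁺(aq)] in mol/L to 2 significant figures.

0.93 M

The Fe³⁺/Fe²⁺ couple has the larger reduction potential, so it is the cathode: E°cell = +0.772 − (−0.278) = +1.050 V and n = 2.
Since E = E° − (0.0592/n)·log Q, log Q = n(E° − E)/0.0592 = −2.872.
The balanced reaction is 2 Fe³⁺(aq) + Co(s) → 2 Fe²⁺(aq) + Co²⁺(aq), so Q = ([Fe²⁺(aq)]^2·[Co²⁺(aq)]) / [Fe³⁺(aq)]^2.
Solving for the unknown gives log [Co²⁺(aq)] = −0.030, so [Co²⁺(aq)] ≈ 0.93 M.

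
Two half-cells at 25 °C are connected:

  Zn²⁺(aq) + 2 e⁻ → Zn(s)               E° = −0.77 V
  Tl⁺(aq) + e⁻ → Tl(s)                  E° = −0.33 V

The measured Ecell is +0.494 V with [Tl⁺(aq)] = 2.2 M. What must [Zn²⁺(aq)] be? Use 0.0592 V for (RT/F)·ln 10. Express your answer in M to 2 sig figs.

With Tl⁺/Tl at the cathode and Zn²⁺/Zn at the anode, E°cell = −0.33 − (−0.77) = +0.44 V (n = 2).
From the Nernst equation, log Q = n(E° − E)/0.0592 = 2·(+0.44 − (+0.494))/0.0592 = −1.824.
The balanced reaction is 2 Tl⁺(aq) + Zn(s) → 2 Tl(s) + Zn²⁺(aq), so Q = [Zn²⁺(aq)] / [Tl⁺(aq)]^2.
Substituting the known concentrations and solving, log [Zn²⁺(aq)] = −1.139 and [Zn²⁺(aq)] = 0.073 M.

0.073 M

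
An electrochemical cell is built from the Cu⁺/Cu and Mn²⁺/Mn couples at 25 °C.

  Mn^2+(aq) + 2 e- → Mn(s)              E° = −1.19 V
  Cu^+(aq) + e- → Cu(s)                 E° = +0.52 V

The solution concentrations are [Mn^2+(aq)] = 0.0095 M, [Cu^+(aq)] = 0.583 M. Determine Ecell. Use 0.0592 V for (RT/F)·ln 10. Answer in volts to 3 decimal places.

The Cu⁺/Cu couple has the more positive E°, so it is the cathode; Mn²⁺/Mn is the anode.
The standard potential is +0.52 − (−1.19) = +1.71 V and the balanced reaction transfers n = 2 electrons.
Balancing gives 2 Cu^+(aq) + Mn(s) → 2 Cu(s) + Mn^2+(aq); hence Q = [Mn^2+(aq)] / [Cu^+(aq)]^2 = 0.028 (log Q = −1.554).
E = E° − (0.0592/n)·log Q = +1.71 − (0.0592/2)(−1.554) = +1.756 V.

+1.756 V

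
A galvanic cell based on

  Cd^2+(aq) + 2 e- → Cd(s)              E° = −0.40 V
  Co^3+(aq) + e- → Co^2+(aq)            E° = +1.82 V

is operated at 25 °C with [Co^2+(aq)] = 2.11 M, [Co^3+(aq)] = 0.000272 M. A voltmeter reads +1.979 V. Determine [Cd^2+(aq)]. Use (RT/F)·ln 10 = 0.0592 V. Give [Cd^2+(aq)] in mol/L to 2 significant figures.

With Co³⁺/Co²⁺ at the cathode and Cd²⁺/Cd at the anode, E°cell = +1.82 − (−0.40) = +2.22 V (n = 2).
Since E = E° − (0.0592/n)·log Q, log Q = n(E° − E)/0.0592 = 8.142.
For 2 Co^3+(aq) + Cd(s) → 2 Co^2+(aq) + Cd^2+(aq), the reaction quotient is Q = ([Co^2+(aq)]^2·[Cd^2+(aq)]) / [Co^3+(aq)]^2.
Substituting the known concentrations and solving, log [Cd^2+(aq)] = 0.363 and [Cd^2+(aq)] = 2.3 M.

2.3 M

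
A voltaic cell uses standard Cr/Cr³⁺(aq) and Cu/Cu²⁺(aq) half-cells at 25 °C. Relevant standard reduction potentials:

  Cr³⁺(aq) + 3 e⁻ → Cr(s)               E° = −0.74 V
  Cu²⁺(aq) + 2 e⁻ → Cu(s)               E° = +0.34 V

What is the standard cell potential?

The Cu²⁺/Cu couple has the higher E°, so Cu ion is reduced (cathode) and Cr is oxidized (anode).
E°cell = E°(cathode) − E°(anode) = +0.34 − (−0.74) = +1.08 V.

+1.08 V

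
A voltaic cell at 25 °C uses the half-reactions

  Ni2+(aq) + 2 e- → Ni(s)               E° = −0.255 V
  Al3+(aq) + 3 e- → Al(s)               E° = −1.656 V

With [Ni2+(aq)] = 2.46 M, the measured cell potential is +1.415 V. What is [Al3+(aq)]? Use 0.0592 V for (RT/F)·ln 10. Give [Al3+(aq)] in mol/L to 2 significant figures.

The Ni²⁺/Ni couple has the larger reduction potential, so it is the cathode: E°cell = −0.255 − (−1.656) = +1.401 V and n = 6.
Since E = E° − (0.0592/n)·log Q, log Q = n(E° − E)/0.0592 = −1.419.
For 3 Ni2+(aq) + 2 Al(s) → 3 Ni(s) + 2 Al3+(aq), the reaction quotient is Q = [Al3+(aq)]^2 / [Ni2+(aq)]^3.
Substituting the known concentrations and solving, log [Al3+(aq)] = −0.123 and [Al3+(aq)] = 0.75 M.

0.75 M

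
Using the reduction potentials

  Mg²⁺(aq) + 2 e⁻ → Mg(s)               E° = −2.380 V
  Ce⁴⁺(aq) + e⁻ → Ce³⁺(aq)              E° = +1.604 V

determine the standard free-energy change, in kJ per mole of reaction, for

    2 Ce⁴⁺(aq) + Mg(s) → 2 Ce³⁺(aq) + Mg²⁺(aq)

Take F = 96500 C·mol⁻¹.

In the reaction as written Ce⁴⁺(aq) is reduced, so the Ce⁴⁺/Ce³⁺ couple is the cathode and Mg²⁺/Mg is the anode.
E°cell = +1.604 − (−2.380) = +3.984 V; balancing electrons gives n = 2.
ΔG° = −nFE°cell = −(2)(96500)(+3.984) J/mol = −769 kJ/mol.

−769 kJ/mol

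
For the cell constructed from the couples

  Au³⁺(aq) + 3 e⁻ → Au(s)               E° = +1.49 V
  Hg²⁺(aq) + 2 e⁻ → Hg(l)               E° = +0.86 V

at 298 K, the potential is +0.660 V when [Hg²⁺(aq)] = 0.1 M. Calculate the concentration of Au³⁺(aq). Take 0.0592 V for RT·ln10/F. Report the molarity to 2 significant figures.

1.0 M

With Au³⁺/Au at the cathode and Hg²⁺/Hg at the anode, E°cell = +1.49 − (+0.86) = +0.63 V (n = 6).
Since E = E° − (0.0592/n)·log Q, log Q = n(E° − E)/0.0592 = −3.041.
For 2 Au³⁺(aq) + 3 Hg(l) → 2 Au(s) + 3 Hg²⁺(aq), the reaction quotient is Q = [Hg²⁺(aq)]^3 / [Au³⁺(aq)]^2.
Isolating [Au³⁺(aq)] in Q = 10^{−3.041} yields log [Au³⁺(aq)] = 0.020, i.e. 1.0 M.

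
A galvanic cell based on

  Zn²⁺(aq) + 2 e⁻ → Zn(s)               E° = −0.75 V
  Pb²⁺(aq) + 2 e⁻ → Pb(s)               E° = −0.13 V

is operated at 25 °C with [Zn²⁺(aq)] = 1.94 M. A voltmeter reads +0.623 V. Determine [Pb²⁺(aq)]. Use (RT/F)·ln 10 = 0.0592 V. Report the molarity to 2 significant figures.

With Pb²⁺/Pb at the cathode and Zn²⁺/Zn at the anode, E°cell = −0.13 − (−0.75) = +0.62 V (n = 2).
Since E = E° − (0.0592/n)·log Q, log Q = n(E° − E)/0.0592 = −0.101.
The balanced reaction is Pb²⁺(aq) + Zn(s) → Pb(s) + Zn²⁺(aq), so Q = [Zn²⁺(aq)] / [Pb²⁺(aq)].
Substituting the known concentrations and solving, log [Pb²⁺(aq)] = 0.389 and [Pb²⁺(aq)] = 2.4 M.

2.4 M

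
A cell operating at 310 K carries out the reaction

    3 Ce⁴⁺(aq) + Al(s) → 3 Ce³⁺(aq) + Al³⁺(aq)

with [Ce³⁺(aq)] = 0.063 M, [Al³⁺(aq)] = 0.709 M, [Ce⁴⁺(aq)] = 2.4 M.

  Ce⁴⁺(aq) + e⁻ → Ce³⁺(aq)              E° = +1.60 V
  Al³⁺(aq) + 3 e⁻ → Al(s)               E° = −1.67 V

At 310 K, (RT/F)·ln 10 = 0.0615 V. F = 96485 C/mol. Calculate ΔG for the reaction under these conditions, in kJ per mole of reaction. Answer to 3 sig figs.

E°cell = +1.60 − (−1.67) = +3.27 V; the balanced reaction transfers n = 3 electrons.
The reaction quotient is ([Ce³⁺(aq)]^3·[Al³⁺(aq)]) / [Ce⁴⁺(aq)]^3 = 1.28×10^−5; by Nernst, E = +3.27 − (0.0615/3)(−4.892) = +3.3703 V.
Finally ΔG = −nFE = −(3)(96485 C/mol)(+3.3703 V) = −976 kJ/mol.

−976 kJ/mol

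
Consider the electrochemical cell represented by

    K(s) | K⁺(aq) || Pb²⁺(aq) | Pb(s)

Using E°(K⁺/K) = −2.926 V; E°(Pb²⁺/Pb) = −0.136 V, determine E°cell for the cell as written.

+2.790 V

By convention the left-hand electrode in cell notation is the anode (oxidation) and the right-hand electrode is the cathode (reduction).
E°cell = E°(right) − E°(left) = −0.136 − (−2.926) = +2.790 V.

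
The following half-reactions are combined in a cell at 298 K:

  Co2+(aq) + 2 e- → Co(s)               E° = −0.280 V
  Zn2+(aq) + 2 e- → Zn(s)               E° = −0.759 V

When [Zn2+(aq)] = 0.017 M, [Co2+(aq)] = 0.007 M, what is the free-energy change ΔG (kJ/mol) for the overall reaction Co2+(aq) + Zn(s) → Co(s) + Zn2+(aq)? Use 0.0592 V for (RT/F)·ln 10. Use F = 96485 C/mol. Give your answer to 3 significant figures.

−90.2 kJ/mol

E°cell = −0.280 − (−0.759) = +0.479 V; the balanced reaction transfers n = 2 electrons.
Here Q = [Zn2+(aq)] / [Co2+(aq)] = 2.43 (log Q = 0.385), giving E = +0.479 − (0.0592/2)·(0.385) = +0.4676 V.
Finally ΔG = −nFE = −(2)(96485 C/mol)(+0.4676 V) = −90.2 kJ/mol.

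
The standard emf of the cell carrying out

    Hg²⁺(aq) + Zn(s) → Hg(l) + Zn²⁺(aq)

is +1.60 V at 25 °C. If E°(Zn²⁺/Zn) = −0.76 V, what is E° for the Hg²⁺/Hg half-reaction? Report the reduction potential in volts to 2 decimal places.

+0.84 V

In the reaction as written the Hg²⁺/Hg couple is reduced (cathode) and Zn²⁺/Zn is oxidized (anode), so E°cell = E°(Hg²⁺/Hg) − E°(Zn²⁺/Zn).
E°(Hg²⁺/Hg) = E°cell + E°(anode) = +1.60 + (−0.76) = +0.84 V.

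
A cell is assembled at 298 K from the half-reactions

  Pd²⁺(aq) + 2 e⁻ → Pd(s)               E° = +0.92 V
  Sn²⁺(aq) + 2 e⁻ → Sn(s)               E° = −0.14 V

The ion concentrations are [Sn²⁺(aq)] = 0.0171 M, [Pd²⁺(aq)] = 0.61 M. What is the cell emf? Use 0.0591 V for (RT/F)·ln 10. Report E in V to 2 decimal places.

+1.11 V

The Pd²⁺/Pd couple has the more positive E°, so it is the cathode; Sn²⁺/Sn is the anode.
E°cell = +0.92 − (−0.14) = +1.06 V, with n = 2 electrons transferred.
Balancing gives Pd²⁺(aq) + Sn(s) → Pd(s) + Sn²⁺(aq); hence Q = [Sn²⁺(aq)] / [Pd²⁺(aq)] = 0.028 (log Q = −1.552).
Applying E = E° − (RT ln10/nF)·log Q gives +1.06 − (0.0591/2)(−1.552) = +1.11 V.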